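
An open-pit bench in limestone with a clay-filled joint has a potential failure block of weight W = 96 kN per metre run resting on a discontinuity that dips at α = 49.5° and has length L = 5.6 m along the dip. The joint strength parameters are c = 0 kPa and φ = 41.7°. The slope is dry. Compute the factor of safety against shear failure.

Resolving the block weight along and normal to the plane and applying the Mohr–Coulomb strength on the joint:
N' = W cosα = 96·cos49.5° = 62.3 kN/m
Driving force T = W sinα = 96·sin49.5° = 73.0 kN/m
Resisting force R = c·L + N'·tanφ = 0·5.6 + 62.3·tan41.7° = 0.0 + 55.5 = 55.5 kN/m
FS = R / T = 55.5 / 73.0 = 0.761

FS = 0.76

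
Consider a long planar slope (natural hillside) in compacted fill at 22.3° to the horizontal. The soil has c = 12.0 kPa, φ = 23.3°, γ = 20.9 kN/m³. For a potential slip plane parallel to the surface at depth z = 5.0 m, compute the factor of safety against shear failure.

FS = 1.38

For an infinite slope with a slip plane parallel to the surface (no pore pressure): FS = [c + γz cos²β tanφ] / [γz sinβ cosβ].
γz = 20.9·5.0 = 104.50 kN/m²
Numerator = 12.0 + 104.50·cos²22.3°·tan23.3° = 12.0 + 104.50·0.8560·0.4307 = 50.525 kPa
Denominator = 104.50·sin22.3°·cos22.3° = 104.50·0.3795·0.9252 = 36.687 kPa
FS = 50.525 / 36.687 = 1.377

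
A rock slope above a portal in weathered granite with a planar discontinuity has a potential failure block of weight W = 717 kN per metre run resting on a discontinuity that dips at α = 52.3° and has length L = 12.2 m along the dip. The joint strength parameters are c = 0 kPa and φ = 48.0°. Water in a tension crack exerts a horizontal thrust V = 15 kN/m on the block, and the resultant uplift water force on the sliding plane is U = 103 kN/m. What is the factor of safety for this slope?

FS = 0.62

Resolving the block weight along and normal to the plane and applying the Mohr–Coulomb strength on the joint:
N' = W cosα − U − V sinα = 717·cos52.3° − 103 − 15·sin52.3° = 323.6 kN/m
Driving force T = W sinα + V cosα = 717·sin52.3° + 15·cos52.3° = 576.5 kN/m
Resisting force R = c·L + N'·tanφ = 0·12.2 + 323.6·tan48.0° = 0.0 + 359.4 = 359.4 kN/m
FS = R / T = 359.4 / 576.5 = 0.623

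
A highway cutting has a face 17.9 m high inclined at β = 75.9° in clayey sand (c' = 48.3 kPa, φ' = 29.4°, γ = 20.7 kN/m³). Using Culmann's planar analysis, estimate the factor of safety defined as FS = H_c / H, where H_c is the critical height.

FS = 1.41

H_c = (4c'/γ) · sinβ cosφ' / [1 − cos(β − φ')]
    = (4·48.3/20.7) · sin75.9°·cos29.4° / [1 − cos46.5°]
    = 9.333 · 0.8450 / 0.3116 = 25.31 m
FS = H_c / H = 25.31 / 17.9 = 1.414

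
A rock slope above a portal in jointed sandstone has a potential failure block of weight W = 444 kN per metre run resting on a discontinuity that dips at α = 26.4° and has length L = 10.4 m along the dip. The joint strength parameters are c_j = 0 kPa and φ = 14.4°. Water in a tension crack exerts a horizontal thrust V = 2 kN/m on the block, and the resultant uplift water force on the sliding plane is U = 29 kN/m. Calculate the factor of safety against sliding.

Resolving the block weight along and normal to the plane and applying the Mohr–Coulomb strength on the joint:
N' = W cosα − U − V sinα = 444·cos26.4° − 29 − 2·sin26.4° = 367.8 kN/m
Driving force T = W sinα + V cosα = 444·sin26.4° + 2·cos26.4° = 199.2 kN/m
Resisting force R = c_j·L + N'·tanφ = 0·10.4 + 367.8·tan14.4° = 0.0 + 94.4 = 94.4 kN/m
FS = R / T = 94.4 / 199.2 = 0.474

FS = 0.47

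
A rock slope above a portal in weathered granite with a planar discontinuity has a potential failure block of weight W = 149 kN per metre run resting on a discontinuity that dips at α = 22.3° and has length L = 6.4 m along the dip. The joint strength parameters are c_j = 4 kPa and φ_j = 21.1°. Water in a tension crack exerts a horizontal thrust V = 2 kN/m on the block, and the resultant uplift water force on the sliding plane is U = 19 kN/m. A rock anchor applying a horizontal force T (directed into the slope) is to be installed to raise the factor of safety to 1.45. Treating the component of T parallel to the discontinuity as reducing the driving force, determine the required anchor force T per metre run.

T = 9 kN/m

Resolving forces along and normal to the sliding plane, with the horizontal anchor force T adding T·sinα to the effective normal force and T·cosα acting up the plane against the driving force:
FS = [c_jL + (W cosα − U − V sinα + T sinα) tanφ_j] / [W sinα + V cosα − T cosα]
Without the anchor: N' = 118.1 kN/m, driving T_d = 58.4 kN/m, resisting R = 4·6.4 + 118.1·tan21.1° = 71.2 kN/m, FS = 1.22.
Setting FS = 1.45 and solving for T:
1.45·(58.4 − T cos22.3°) = 71.2 + T sin22.3°·tan21.1°
T·(sin22.3°·tan21.1° + 1.45·cos22.3°) = 1.45·58.4 − 71.2
T·(0.3795·0.3859 + 1.45·0.9252) = 84.7 − 71.2 = 13.5
T·1.4880 = 13.5
T = 9.1 kN/m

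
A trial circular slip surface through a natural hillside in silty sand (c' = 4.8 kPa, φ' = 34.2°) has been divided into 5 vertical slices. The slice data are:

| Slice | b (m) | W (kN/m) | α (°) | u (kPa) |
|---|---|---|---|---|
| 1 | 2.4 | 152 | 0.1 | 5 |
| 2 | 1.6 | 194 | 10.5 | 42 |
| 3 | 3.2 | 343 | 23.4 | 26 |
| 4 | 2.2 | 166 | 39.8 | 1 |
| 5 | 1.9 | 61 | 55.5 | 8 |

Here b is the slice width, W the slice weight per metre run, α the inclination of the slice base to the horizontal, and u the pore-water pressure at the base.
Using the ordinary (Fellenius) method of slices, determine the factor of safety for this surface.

Ordinary method of slices: FS = Σ[c'·Δl_i + (W_i cosα_i − u_i·Δl_i)·tanφ'] / Σ W_i sinα_i, with Δl_i = b_i / cosα_i.
Slice 1: Δl = 2.4/cos0.1° = 2.400 m; N'_1 = 152·cos0.1° − 5·2.400 = 140.0; c'Δl = 11.52; W sinα = 0.3
Slice 2: Δl = 1.6/cos10.5° = 1.627 m; N'_2 = 194·cos10.5° − 42·1.627 = 122.4; c'Δl = 7.81; W sinα = 35.4
Slice 3: Δl = 3.2/cos23.4° = 3.487 m; N'_3 = 343·cos23.4° − 26·3.487 = 224.1; c'Δl = 16.74; W sinα = 136.2
Slice 4: Δl = 2.2/cos39.8° = 2.864 m; N'_4 = 166·cos39.8° − 1·2.864 = 124.7; c'Δl = 13.74; W sinα = 106.3
Slice 5: Δl = 1.9/cos55.5° = 3.354 m; N'_5 = 61·cos55.5° − 8·3.354 = 7.7; c'Δl = 16.10; W sinα = 50.3
Σc'Δl = 65.9 kN/m; ΣN' = 618.9 kN/m; ΣW sinα = 328.4 kN/m
Resisting = 65.9 + 618.9·tan34.2° = 65.9 + 420.6 = 486.5 kN/m
FS = 486.5 / 328.4 = 1.482

FS = 1.48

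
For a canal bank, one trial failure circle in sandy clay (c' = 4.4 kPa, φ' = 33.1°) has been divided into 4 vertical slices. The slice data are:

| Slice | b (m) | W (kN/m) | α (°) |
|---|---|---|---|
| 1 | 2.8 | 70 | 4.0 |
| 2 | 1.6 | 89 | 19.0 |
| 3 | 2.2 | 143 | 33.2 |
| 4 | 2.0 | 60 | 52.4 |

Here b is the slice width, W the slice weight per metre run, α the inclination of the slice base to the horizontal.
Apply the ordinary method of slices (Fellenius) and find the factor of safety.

Ordinary method of slices: FS = Σ[c'·Δl_i + (W_i cosα_i)·tanφ'] / Σ W_i sinα_i, with Δl_i = b_i / cosα_i.
Slice 1: Δl = 2.8/cos4.0° = 2.807 m; N'_1 = 70·cos4.0° = 69.8; c'Δl = 12.35; W sinα = 4.9
Slice 2: Δl = 1.6/cos19.0° = 1.692 m; N'_2 = 89·cos19.0° = 84.2; c'Δl = 7.45; W sinα = 29.0
Slice 3: Δl = 2.2/cos33.2° = 2.629 m; N'_3 = 143·cos33.2° = 119.7; c'Δl = 11.57; W sinα = 78.3
Slice 4: Δl = 2.0/cos52.4° = 3.278 m; N'_4 = 60·cos52.4° = 36.6; c'Δl = 14.42; W sinα = 47.5
Σc'Δl = 45.8 kN/m; ΣN' = 310.2 kN/m; ΣW sinα = 159.7 kN/m
Resisting = 45.8 + 310.2·tan33.1° = 45.8 + 202.2 = 248.0 kN/m
FS = 248.0 / 159.7 = 1.553

FS = 1.55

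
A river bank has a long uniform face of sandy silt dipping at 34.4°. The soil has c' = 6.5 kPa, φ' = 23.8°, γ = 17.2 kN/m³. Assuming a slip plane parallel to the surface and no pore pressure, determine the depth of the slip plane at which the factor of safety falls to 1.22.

Setting FS = 1.22 in FS = [c' + γz cos²β tanφ'] / [γz sinβ cosβ] and solving for z:
z = c' / [γ cosβ (FS·sinβ − cosβ·tanφ')]
  = 6.5 / [17.2·cos34.4°·(1.22·sin34.4° − cos34.4°·tan23.8°)]
  = 6.5 / [17.2·0.8251·(1.22·0.5650 − 0.8251·0.4411)]
  = 6.5 / 4.6172 = 1.408 m

z = 1.41 m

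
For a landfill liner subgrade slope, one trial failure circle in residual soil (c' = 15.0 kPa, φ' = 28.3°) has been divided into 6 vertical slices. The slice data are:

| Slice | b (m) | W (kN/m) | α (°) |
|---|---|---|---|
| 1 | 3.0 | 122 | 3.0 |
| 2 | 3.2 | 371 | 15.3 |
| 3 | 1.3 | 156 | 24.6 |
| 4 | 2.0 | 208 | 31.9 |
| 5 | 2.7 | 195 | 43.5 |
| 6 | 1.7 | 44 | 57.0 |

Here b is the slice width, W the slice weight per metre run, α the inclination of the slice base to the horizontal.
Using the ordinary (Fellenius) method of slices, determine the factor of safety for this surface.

Ordinary method of slices: FS = Σ[c'·Δl_i + (W_i cosα_i)·tanφ'] / Σ W_i sinα_i, with Δl_i = b_i / cosα_i.
Slice 1: Δl = 3.0/cos3.0° = 3.004 m; N'_1 = 122·cos3.0° = 121.8; c'Δl = 45.06; W sinα = 6.4
Slice 2: Δl = 3.2/cos15.3° = 3.318 m; N'_2 = 371·cos15.3° = 357.9; c'Δl = 49.76; W sinα = 97.9
Slice 3: Δl = 1.3/cos24.6° = 1.430 m; N'_3 = 156·cos24.6° = 141.8; c'Δl = 21.45; W sinα = 64.9
Slice 4: Δl = 2.0/cos31.9° = 2.356 m; N'_4 = 208·cos31.9° = 176.6; c'Δl = 35.34; W sinα = 109.9
Slice 5: Δl = 2.7/cos43.5° = 3.722 m; N'_5 = 195·cos43.5° = 141.4; c'Δl = 55.83; W sinα = 134.2
Slice 6: Δl = 1.7/cos57.0° = 3.121 m; N'_6 = 44·cos57.0° = 24.0; c'Δl = 46.82; W sinα = 36.9
Σc'Δl = 254.3 kN/m; ΣN' = 963.5 kN/m; ΣW sinα = 450.3 kN/m
Resisting = 254.3 + 963.5·tan28.3° = 254.3 + 518.8 = 773.1 kN/m
FS = 773.1 / 450.3 = 1.717

FS = 1.72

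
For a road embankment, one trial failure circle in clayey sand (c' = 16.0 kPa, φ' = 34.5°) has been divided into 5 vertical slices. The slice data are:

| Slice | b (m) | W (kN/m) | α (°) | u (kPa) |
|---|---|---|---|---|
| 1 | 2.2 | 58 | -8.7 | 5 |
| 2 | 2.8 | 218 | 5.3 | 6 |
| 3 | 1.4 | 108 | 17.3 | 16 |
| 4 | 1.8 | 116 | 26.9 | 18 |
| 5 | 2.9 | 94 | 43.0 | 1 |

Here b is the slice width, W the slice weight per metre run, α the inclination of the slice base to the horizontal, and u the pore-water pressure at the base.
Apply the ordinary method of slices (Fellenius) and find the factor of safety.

FS = 3.21

Ordinary method of slices: FS = Σ[c'·Δl_i + (W_i cosα_i − u_i·Δl_i)·tanφ'] / Σ W_i sinα_i, with Δl_i = b_i / cosα_i.
Slice 1: Δl = 2.2/cos(-8.7°) = 2.226 m; N'_1 = 58·cos(-8.7°) − 5·2.226 = 46.2; c'Δl = 35.61; W sinα = -8.8
Slice 2: Δl = 2.8/cos5.3° = 2.812 m; N'_2 = 218·cos5.3° − 6·2.812 = 200.2; c'Δl = 44.99; W sinα = 20.1
Slice 3: Δl = 1.4/cos17.3° = 1.466 m; N'_3 = 108·cos17.3° − 16·1.466 = 79.7; c'Δl = 23.46; W sinα = 32.1
Slice 4: Δl = 1.8/cos26.9° = 2.018 m; N'_4 = 116·cos26.9° − 18·2.018 = 67.1; c'Δl = 32.29; W sinα = 52.5
Slice 5: Δl = 2.9/cos43.0° = 3.965 m; N'_5 = 94·cos43.0° − 1·3.965 = 64.8; c'Δl = 63.44; W sinα = 64.1
Σc'Δl = 199.8 kN/m; ΣN' = 458.0 kN/m; ΣW sinα = 160.1 kN/m
Resisting = 199.8 + 458.0·tan34.5° = 199.8 + 314.7 = 514.5 kN/m
FS = 514.5 / 160.1 = 3.214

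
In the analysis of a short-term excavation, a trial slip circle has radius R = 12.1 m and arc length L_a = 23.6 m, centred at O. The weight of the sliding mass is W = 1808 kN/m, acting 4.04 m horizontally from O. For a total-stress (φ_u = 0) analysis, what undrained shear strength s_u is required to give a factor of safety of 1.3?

s_u = 33.3 kPa

FS = s_u·L_a·R / (W·d), so s_u = FS·W·d / (L_a·R).
s_u = 1.3·1808·4.04 / (23.60·12.1) = 9495.6 / 285.56 = 33.25 kPa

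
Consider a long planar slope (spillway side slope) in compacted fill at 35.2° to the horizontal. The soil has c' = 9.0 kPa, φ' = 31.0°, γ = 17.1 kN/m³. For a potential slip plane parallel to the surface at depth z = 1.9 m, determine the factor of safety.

FS = 1.44

For an infinite slope with a slip plane parallel to the surface (no pore pressure): FS = [c' + γz cos²β tanφ'] / [γz sinβ cosβ].
γz = 17.1·1.9 = 32.49 kN/m²
Numerator = 9.0 + 32.49·cos²35.2°·tan31.0° = 9.0 + 32.49·0.6677·0.6009 = 22.035 kPa
Denominator = 32.49·sin35.2°·cos35.2° = 32.49·0.5764·0.8171 = 15.304 kPa
FS = 22.035 / 15.304 = 1.440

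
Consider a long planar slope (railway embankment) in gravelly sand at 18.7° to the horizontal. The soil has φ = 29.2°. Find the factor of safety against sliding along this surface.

FS = 1.65

For a dry cohesionless infinite slope the factor of safety is FS = tanφ / tanβ.
FS = tan29.2° / tan18.7° = 0.5589 / 0.3385 = 1.651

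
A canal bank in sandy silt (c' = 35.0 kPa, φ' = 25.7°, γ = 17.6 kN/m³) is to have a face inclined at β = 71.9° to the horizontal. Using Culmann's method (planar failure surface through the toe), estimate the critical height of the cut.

Culmann's analysis gives the critical failure plane at α_cr = (β + φ')/2 = (71.9 + 25.7)/2 = 48.8°, and the critical height
H_c = (4c'/γ) · sinβ cosφ' / [1 − cos(β − φ')]
    = (4·35.0/17.6) · sin71.9°·cos25.7° / [1 − cos(46.2°)]
    = 7.955 · 0.9505·0.9011 / [1 − 0.6921]
    = 7.955 · 0.8565 / 0.3079
    = 22.13 m

H_c = 22.13 m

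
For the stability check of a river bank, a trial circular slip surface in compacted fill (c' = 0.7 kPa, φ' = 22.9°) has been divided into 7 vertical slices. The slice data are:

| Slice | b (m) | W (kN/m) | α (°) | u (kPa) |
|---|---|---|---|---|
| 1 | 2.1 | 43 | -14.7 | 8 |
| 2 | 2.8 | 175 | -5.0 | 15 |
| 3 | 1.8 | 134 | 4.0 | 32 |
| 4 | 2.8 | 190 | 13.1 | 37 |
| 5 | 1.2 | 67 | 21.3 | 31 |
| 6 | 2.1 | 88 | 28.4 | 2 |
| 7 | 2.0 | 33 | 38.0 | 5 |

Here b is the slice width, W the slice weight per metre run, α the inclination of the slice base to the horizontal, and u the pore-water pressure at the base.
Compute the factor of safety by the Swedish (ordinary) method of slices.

FS = 1.67

Ordinary method of slices: FS = Σ[c'·Δl_i + (W_i cosα_i − u_i·Δl_i)·tanφ'] / Σ W_i sinα_i, with Δl_i = b_i / cosα_i.
Slice 1: Δl = 2.1/cos(-14.7°) = 2.171 m; N'_1 = 43·cos(-14.7°) − 8·2.171 = 24.2; c'Δl = 1.52; W sinα = -10.9
Slice 2: Δl = 2.8/cos(-5.0°) = 2.811 m; N'_2 = 175·cos(-5.0°) − 15·2.811 = 132.2; c'Δl = 1.97; W sinα = -15.3
Slice 3: Δl = 1.8/cos4.0° = 1.804 m; N'_3 = 134·cos4.0° − 32·1.804 = 75.9; c'Δl = 1.26; W sinα = 9.3
Slice 4: Δl = 2.8/cos13.1° = 2.875 m; N'_4 = 190·cos13.1° − 37·2.875 = 78.7; c'Δl = 2.01; W sinα = 43.1
Slice 5: Δl = 1.2/cos21.3° = 1.288 m; N'_5 = 67·cos21.3° − 31·1.288 = 22.5; c'Δl = 0.90; W sinα = 24.3
Slice 6: Δl = 2.1/cos28.4° = 2.387 m; N'_6 = 88·cos28.4° − 2·2.387 = 72.6; c'Δl = 1.67; W sinα = 41.9
Slice 7: Δl = 2.0/cos38.0° = 2.538 m; N'_7 = 33·cos38.0° − 5·2.538 = 13.3; c'Δl = 1.78; W sinα = 20.3
Σc'Δl = 11.1 kN/m; ΣN' = 419.5 kN/m; ΣW sinα = 112.8 kN/m
Resisting = 11.1 + 419.5·tan22.9° = 11.1 + 177.2 = 188.3 kN/m
FS = 188.3 / 112.8 = 1.670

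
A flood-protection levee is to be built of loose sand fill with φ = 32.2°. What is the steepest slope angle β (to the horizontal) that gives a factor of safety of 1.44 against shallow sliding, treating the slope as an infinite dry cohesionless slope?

β = 23.6°

For an infinite dry cohesionless slope FS = tanφ/tanβ, so tanβ = tanφ / FS.
tanβ = tan32.2° / 1.44 = 0.6297 / 1.44 = 0.4373
β = arctan(0.4373) = 23.62°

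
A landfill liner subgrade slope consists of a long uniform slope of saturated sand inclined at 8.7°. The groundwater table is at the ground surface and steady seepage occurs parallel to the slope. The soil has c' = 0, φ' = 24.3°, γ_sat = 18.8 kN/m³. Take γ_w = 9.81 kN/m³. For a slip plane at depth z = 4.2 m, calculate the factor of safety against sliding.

With seepage parallel to the slope and the water table at the surface, the effective normal stress on the slip plane uses the buoyant unit weight γ' = γ_sat − γ_w while the driving shear stress uses γ_sat:
FS = [c' + γ' z cos²β tanφ'] / [γ_sat z sinβ cosβ]
(For c' = 0 this reduces to FS = (γ'/γ_sat)·tanφ'/tanβ.)
γ' = 18.8 − 9.81 = 8.99 kN/m³
Numerator = 0.0 + 8.99·4.2·cos²8.7°·tan24.3° = 0.0 + 8.99·4.2·0.9771·0.4515 = 16.658 kPa
Denominator = 18.8·4.2·sin8.7°·cos8.7° = 18.8·4.2·0.1513·0.9885 = 11.806 kPa
FS = 16.658 / 11.806 = 1.411

FS = 1.41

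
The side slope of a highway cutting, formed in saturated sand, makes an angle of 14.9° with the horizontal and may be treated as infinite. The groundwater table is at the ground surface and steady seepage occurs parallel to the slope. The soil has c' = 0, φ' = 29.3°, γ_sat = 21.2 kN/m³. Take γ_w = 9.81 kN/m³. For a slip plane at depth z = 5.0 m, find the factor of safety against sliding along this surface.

With seepage parallel to the slope and the water table at the surface, the effective normal stress on the slip plane uses the buoyant unit weight γ' = γ_sat − γ_w while the driving shear stress uses γ_sat:
FS = [c' + γ' z cos²β tanφ'] / [γ_sat z sinβ cosβ]
(For c' = 0 this reduces to FS = (γ'/γ_sat)·tanφ'/tanβ.)
γ' = 21.2 − 9.81 = 11.39 kN/m³
Numerator = 0.0 + 11.39·5.0·cos²14.9°·tan29.3° = 0.0 + 11.39·5.0·0.9339·0.5612 = 29.846 kPa
Denominator = 21.2·5.0·sin14.9°·cos14.9° = 21.2·5.0·0.2571·0.9664 = 26.340 kPa
FS = 29.846 / 26.340 = 1.133

FS = 1.13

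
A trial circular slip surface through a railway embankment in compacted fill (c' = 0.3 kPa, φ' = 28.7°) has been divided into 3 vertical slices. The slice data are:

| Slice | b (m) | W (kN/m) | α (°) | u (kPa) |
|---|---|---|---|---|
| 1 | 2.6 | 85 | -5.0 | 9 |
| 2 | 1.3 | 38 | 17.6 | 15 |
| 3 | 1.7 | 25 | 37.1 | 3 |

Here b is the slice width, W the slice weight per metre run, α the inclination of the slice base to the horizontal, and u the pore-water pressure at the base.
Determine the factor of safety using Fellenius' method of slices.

Ordinary method of slices: FS = Σ[c'·Δl_i + (W_i cosα_i − u_i·Δl_i)·tanφ'] / Σ W_i sinα_i, with Δl_i = b_i / cosα_i.
Slice 1: Δl = 2.6/cos(-5.0°) = 2.610 m; N'_1 = 85·cos(-5.0°) − 9·2.610 = 61.2; c'Δl = 0.78; W sinα = -7.4
Slice 2: Δl = 1.3/cos17.6° = 1.364 m; N'_2 = 38·cos17.6° − 15·1.364 = 15.8; c'Δl = 0.41; W sinα = 11.5
Slice 3: Δl = 1.7/cos37.1° = 2.131 m; N'_3 = 25·cos37.1° − 3·2.131 = 13.5; c'Δl = 0.64; W sinα = 15.1
Σc'Δl = 1.8 kN/m; ΣN' = 90.5 kN/m; ΣW sinα = 19.2 kN/m
Resisting = 1.8 + 90.5·tan28.7° = 1.8 + 49.5 = 51.4 kN/m
FS = 51.4 / 19.2 = 2.681

FS = 2.68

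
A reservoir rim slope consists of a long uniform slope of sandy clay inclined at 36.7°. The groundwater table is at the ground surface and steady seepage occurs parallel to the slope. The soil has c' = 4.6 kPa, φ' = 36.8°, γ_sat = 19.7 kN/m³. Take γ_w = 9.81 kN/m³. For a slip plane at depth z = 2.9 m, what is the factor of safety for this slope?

FS = 0.67

With seepage parallel to the slope and the water table at the surface, the effective normal stress on the slip plane uses the buoyant unit weight γ' = γ_sat − γ_w while the driving shear stress uses γ_sat:
FS = [c' + γ' z cos²β tanφ'] / [γ_sat z sinβ cosβ]
γ' = 19.7 − 9.81 = 9.89 kN/m³
Numerator = 4.6 + 9.89·2.9·cos²36.7°·tan36.8° = 4.6 + 9.89·2.9·0.6428·0.7481 = 18.393 kPa
Denominator = 19.7·2.9·sin36.7°·cos36.7° = 19.7·2.9·0.5976·0.8018 = 27.374 kPa
FS = 18.393 / 27.374 = 0.672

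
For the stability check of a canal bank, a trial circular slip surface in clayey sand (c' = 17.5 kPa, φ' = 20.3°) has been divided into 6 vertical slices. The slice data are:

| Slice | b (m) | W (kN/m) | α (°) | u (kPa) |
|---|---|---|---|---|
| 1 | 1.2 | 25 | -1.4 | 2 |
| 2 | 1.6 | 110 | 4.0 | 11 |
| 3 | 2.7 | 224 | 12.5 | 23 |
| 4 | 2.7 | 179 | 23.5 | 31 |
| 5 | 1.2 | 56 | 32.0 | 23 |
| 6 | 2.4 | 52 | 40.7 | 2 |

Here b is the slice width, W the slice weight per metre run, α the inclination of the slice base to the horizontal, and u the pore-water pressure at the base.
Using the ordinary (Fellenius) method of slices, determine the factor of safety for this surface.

Ordinary method of slices: FS = Σ[c'·Δl_i + (W_i cosα_i − u_i·Δl_i)·tanφ'] / Σ W_i sinα_i, with Δl_i = b_i / cosα_i.
Slice 1: Δl = 1.2/cos(-1.4°) = 1.200 m; N'_1 = 25·cos(-1.4°) − 2·1.200 = 22.6; c'Δl = 21.01; W sinα = -0.6
Slice 2: Δl = 1.6/cos4.0° = 1.604 m; N'_2 = 110·cos4.0° − 11·1.604 = 92.1; c'Δl = 28.07; W sinα = 7.7
Slice 3: Δl = 2.7/cos12.5° = 2.766 m; N'_3 = 224·cos12.5° − 23·2.766 = 155.1; c'Δl = 48.40; W sinα = 48.5
Slice 4: Δl = 2.7/cos23.5° = 2.944 m; N'_4 = 179·cos23.5° − 31·2.944 = 72.9; c'Δl = 51.52; W sinα = 71.4
Slice 5: Δl = 1.2/cos32.0° = 1.415 m; N'_5 = 56·cos32.0° − 23·1.415 = 14.9; c'Δl = 24.76; W sinα = 29.7
Slice 6: Δl = 2.4/cos40.7° = 3.166 m; N'_6 = 52·cos40.7° − 2·3.166 = 33.1; c'Δl = 55.40; W sinα = 33.9
Σc'Δl = 229.2 kN/m; ΣN' = 390.7 kN/m; ΣW sinα = 190.5 kN/m
Resisting = 229.2 + 390.7·tan20.3° = 229.2 + 144.5 = 373.7 kN/m
FS = 373.7 / 190.5 = 1.961

FS = 1.96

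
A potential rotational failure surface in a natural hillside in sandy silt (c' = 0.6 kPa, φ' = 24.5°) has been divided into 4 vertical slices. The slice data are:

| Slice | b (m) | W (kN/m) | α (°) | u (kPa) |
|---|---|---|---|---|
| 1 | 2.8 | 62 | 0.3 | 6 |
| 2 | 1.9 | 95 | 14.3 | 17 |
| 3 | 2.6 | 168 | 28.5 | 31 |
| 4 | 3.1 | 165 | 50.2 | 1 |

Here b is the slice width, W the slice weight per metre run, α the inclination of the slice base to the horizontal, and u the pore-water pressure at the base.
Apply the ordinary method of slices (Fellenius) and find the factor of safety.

FS = 0.55

Ordinary method of slices: FS = Σ[c'·Δl_i + (W_i cosα_i − u_i·Δl_i)·tanφ'] / Σ W_i sinα_i, with Δl_i = b_i / cosα_i.
Slice 1: Δl = 2.8/cos0.3° = 2.800 m; N'_1 = 62·cos0.3° − 6·2.800 = 45.2; c'Δl = 1.68; W sinα = 0.3
Slice 2: Δl = 1.9/cos14.3° = 1.961 m; N'_2 = 95·cos14.3° − 17·1.961 = 58.7; c'Δl = 1.18; W sinα = 23.5
Slice 3: Δl = 2.6/cos28.5° = 2.959 m; N'_3 = 168·cos28.5° − 31·2.959 = 55.9; c'Δl = 1.78; W sinα = 80.2
Slice 4: Δl = 3.1/cos50.2° = 4.843 m; N'_4 = 165·cos50.2° − 1·4.843 = 100.8; c'Δl = 2.91; W sinα = 126.8
Σc'Δl = 7.5 kN/m; ΣN' = 260.6 kN/m; ΣW sinα = 230.7 kN/m
Resisting = 7.5 + 260.6·tan24.5° = 7.5 + 118.8 = 126.3 kN/m
FS = 126.3 / 230.7 = 0.547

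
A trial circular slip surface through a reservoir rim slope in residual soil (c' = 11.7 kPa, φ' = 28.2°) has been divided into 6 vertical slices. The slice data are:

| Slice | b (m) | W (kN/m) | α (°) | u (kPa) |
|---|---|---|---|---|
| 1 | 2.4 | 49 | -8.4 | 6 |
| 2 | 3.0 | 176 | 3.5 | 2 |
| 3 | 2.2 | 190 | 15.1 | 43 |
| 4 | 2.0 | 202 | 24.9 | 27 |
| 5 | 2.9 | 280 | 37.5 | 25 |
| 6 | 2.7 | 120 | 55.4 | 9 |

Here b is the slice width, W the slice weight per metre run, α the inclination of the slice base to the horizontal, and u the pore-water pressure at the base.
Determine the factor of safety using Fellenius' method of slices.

Ordinary method of slices: FS = Σ[c'·Δl_i + (W_i cosα_i − u_i·Δl_i)·tanφ'] / Σ W_i sinα_i, with Δl_i = b_i / cosα_i.
Slice 1: Δl = 2.4/cos(-8.4°) = 2.426 m; N'_1 = 49·cos(-8.4°) − 6·2.426 = 33.9; c'Δl = 28.38; W sinα = -7.2
Slice 2: Δl = 3.0/cos3.5° = 3.006 m; N'_2 = 176·cos3.5° − 2·3.006 = 169.7; c'Δl = 35.17; W sinα = 10.7
Slice 3: Δl = 2.2/cos15.1° = 2.279 m; N'_3 = 190·cos15.1° − 43·2.279 = 85.5; c'Δl = 26.66; W sinα = 49.5
Slice 4: Δl = 2.0/cos24.9° = 2.205 m; N'_4 = 202·cos24.9° − 27·2.205 = 123.7; c'Δl = 25.80; W sinα = 85.0
Slice 5: Δl = 2.9/cos37.5° = 3.655 m; N'_5 = 280·cos37.5° − 25·3.655 = 130.8; c'Δl = 42.77; W sinα = 170.5
Slice 6: Δl = 2.7/cos55.4° = 4.755 m; N'_6 = 120·cos55.4° − 9·4.755 = 25.3; c'Δl = 55.63; W sinα = 98.8
Σc'Δl = 214.4 kN/m; ΣN' = 568.8 kN/m; ΣW sinα = 407.4 kN/m
Resisting = 214.4 + 568.8·tan28.2° = 214.4 + 305.0 = 519.4 kN/m
FS = 519.4 / 407.4 = 1.275

FS = 1.28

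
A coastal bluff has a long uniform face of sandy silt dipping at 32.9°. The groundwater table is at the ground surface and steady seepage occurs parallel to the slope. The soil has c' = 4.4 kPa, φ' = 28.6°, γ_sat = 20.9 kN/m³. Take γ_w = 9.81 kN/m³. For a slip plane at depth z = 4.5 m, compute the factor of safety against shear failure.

FS = 0.55

With seepage parallel to the slope and the water table at the surface, the effective normal stress on the slip plane uses the buoyant unit weight γ' = γ_sat − γ_w while the driving shear stress uses γ_sat:
FS = [c' + γ' z cos²β tanφ'] / [γ_sat z sinβ cosβ]
γ' = 20.9 − 9.81 = 11.09 kN/m³
Numerator = 4.4 + 11.09·4.5·cos²32.9°·tan28.6° = 4.4 + 11.09·4.5·0.7050·0.5452 = 23.581 kPa
Denominator = 20.9·4.5·sin32.9°·cos32.9° = 20.9·4.5·0.5432·0.8396 = 42.892 kPa
FS = 23.581 / 42.892 = 0.550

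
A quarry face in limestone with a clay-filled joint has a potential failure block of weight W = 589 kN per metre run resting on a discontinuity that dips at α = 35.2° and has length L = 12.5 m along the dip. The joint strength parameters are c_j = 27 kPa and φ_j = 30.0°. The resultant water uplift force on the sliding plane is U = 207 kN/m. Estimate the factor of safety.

FS = 1.46

Resolving the block weight along and normal to the plane and applying the Mohr–Coulomb strength on the joint:
N' = W cosα − U = 589·cos35.2° − 207 = 274.3 kN/m
Driving force T = W sinα = 589·sin35.2° = 339.5 kN/m
Resisting force R = c_j·L + N'·tanφ_j = 27·12.5 + 274.3·tan30.0° = 337.5 + 158.4 = 495.9 kN/m
FS = R / T = 495.9 / 339.5 = 1.460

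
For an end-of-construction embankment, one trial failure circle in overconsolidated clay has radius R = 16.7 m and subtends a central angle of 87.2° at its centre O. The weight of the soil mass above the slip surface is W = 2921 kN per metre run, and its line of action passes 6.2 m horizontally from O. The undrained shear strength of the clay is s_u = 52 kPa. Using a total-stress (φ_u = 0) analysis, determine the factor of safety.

FS = 1.22

Taking moments about the centre O, the resisting moment is provided by the undrained shear strength acting along the arc:
Arc length L_a = R·θ = 16.7·(87.2°·π/180) = 16.7·1.5219 = 25.42 m
M_R = s_u·L_a·R = 52·25.42·16.7 = 22071.4 kN·m/m
M_D = W·d = 2921·6.2 = 18110.2 kN·m/m
FS = M_R / M_D = 22071.4 / 18110.2 = 1.219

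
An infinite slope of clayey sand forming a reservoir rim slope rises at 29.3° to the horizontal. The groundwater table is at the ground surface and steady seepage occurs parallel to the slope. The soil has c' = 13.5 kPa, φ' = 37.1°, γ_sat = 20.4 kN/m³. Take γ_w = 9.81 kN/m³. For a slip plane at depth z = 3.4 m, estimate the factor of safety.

With seepage parallel to the slope and the water table at the surface, the effective normal stress on the slip plane uses the buoyant unit weight γ' = γ_sat − γ_w while the driving shear stress uses γ_sat:
FS = [c' + γ' z cos²β tanφ'] / [γ_sat z sinβ cosβ]
γ' = 20.4 − 9.81 = 10.59 kN/m³
Numerator = 13.5 + 10.59·3.4·cos²29.3°·tan37.1° = 13.5 + 10.59·3.4·0.7605·0.7563 = 34.209 kPa
Denominator = 20.4·3.4·sin29.3°·cos29.3° = 20.4·3.4·0.4894·0.8721 = 29.601 kPa
FS = 34.209 / 29.601 = 1.156

FS = 1.16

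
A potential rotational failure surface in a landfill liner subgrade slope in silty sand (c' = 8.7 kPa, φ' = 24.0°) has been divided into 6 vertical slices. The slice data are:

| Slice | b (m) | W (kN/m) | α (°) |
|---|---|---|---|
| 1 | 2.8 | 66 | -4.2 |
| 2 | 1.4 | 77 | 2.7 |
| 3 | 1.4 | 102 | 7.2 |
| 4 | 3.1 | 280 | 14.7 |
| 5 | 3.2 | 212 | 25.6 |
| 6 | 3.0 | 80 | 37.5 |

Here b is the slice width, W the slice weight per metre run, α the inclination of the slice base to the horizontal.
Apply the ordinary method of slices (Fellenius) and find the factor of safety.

Ordinary method of slices: FS = Σ[c'·Δl_i + (W_i cosα_i)·tanφ'] / Σ W_i sinα_i, with Δl_i = b_i / cosα_i.
Slice 1: Δl = 2.8/cos(-4.2°) = 2.808 m; N'_1 = 66·cos(-4.2°) = 65.8; c'Δl = 24.43; W sinα = -4.8
Slice 2: Δl = 1.4/cos2.7° = 1.402 m; N'_2 = 77·cos2.7° = 76.9; c'Δl = 12.19; W sinα = 3.6
Slice 3: Δl = 1.4/cos7.2° = 1.411 m; N'_3 = 102·cos7.2° = 101.2; c'Δl = 12.28; W sinα = 12.8
Slice 4: Δl = 3.1/cos14.7° = 3.205 m; N'_4 = 280·cos14.7° = 270.8; c'Δl = 27.88; W sinα = 71.1
Slice 5: Δl = 3.2/cos25.6° = 3.548 m; N'_5 = 212·cos25.6° = 191.2; c'Δl = 30.87; W sinα = 91.6
Slice 6: Δl = 3.0/cos37.5° = 3.781 m; N'_6 = 80·cos37.5° = 63.5; c'Δl = 32.90; W sinα = 48.7
Σc'Δl = 140.5 kN/m; ΣN' = 769.4 kN/m; ΣW sinα = 222.9 kN/m
Resisting = 140.5 + 769.4·tan24.0° = 140.5 + 342.6 = 483.1 kN/m
FS = 483.1 / 222.9 = 2.167

FS = 2.17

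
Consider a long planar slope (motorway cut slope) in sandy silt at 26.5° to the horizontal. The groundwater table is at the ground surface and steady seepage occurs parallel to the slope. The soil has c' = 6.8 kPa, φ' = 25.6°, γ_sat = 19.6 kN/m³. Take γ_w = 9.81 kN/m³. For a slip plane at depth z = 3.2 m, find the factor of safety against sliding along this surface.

With seepage parallel to the slope and the water table at the surface, the effective normal stress on the slip plane uses the buoyant unit weight γ' = γ_sat − γ_w while the driving shear stress uses γ_sat:
FS = [c' + γ' z cos²β tanφ'] / [γ_sat z sinβ cosβ]
γ' = 19.6 − 9.81 = 9.79 kN/m³
Numerator = 6.8 + 9.79·3.2·cos²26.5°·tan25.6° = 6.8 + 9.79·3.2·0.8009·0.4791 = 18.822 kPa
Denominator = 19.6·3.2·sin26.5°·cos26.5° = 19.6·3.2·0.4462·0.8949 = 25.045 kPa
FS = 18.822 / 25.045 = 0.752

FS = 0.75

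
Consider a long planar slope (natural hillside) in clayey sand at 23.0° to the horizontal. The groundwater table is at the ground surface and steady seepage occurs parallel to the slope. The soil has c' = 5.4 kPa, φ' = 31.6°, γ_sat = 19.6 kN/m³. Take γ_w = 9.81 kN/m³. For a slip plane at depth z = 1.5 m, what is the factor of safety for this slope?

With seepage parallel to the slope and the water table at the surface, the effective normal stress on the slip plane uses the buoyant unit weight γ' = γ_sat − γ_w while the driving shear stress uses γ_sat:
FS = [c' + γ' z cos²β tanφ'] / [γ_sat z sinβ cosβ]
γ' = 19.6 − 9.81 = 9.79 kN/m³
Numerator = 5.4 + 9.79·1.5·cos²23.0°·tan31.6° = 5.4 + 9.79·1.5·0.8473·0.6152 = 13.055 kPa
Denominator = 19.6·1.5·sin23.0°·cos23.0° = 19.6·1.5·0.3907·0.9205 = 10.574 kPa
FS = 13.055 / 10.574 = 1.235

FS = 1.23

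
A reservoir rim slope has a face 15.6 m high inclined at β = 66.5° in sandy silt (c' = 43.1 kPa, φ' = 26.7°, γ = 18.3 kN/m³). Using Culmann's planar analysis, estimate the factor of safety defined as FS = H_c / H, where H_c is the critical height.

H_c = (4c'/γ) · sinβ cosφ' / [1 − cos(β − φ')]
    = (4·43.1/18.3) · sin66.5°·cos26.7° / [1 − cos39.8°]
    = 9.421 · 0.8193 / 0.2317 = 33.31 m
FS = H_c / H = 33.31 / 15.6 = 2.135

FS = 2.14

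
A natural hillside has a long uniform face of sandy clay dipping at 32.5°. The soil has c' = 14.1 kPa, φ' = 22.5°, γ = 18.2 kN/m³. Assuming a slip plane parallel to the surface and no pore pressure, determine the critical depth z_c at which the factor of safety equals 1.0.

z_c = 4.89 m

Setting FS = 1.00 in FS = [c' + γz cos²β tanφ'] / [γz sinβ cosβ] and solving for z:
z = c' / [γ cosβ (FS·sinβ − cosβ·tanφ')]
  = 14.1 / [18.2·cos32.5°·(1.00·sin32.5° − cos32.5°·tan22.5°)]
  = 14.1 / [18.2·0.8434·(1.00·0.5373 − 0.8434·0.4142)]
  = 14.1 / 2.8851 = 4.887 m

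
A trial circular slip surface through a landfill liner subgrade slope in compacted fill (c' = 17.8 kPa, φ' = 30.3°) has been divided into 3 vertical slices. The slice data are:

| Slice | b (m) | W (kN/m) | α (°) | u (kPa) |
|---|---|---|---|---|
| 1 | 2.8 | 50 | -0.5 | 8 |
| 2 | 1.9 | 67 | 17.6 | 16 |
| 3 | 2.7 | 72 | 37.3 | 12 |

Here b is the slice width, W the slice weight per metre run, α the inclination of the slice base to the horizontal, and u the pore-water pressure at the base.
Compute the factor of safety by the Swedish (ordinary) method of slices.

FS = 3.00

Ordinary method of slices: FS = Σ[c'·Δl_i + (W_i cosα_i − u_i·Δl_i)·tanφ'] / Σ W_i sinα_i, with Δl_i = b_i / cosα_i.
Slice 1: Δl = 2.8/cos(-0.5°) = 2.800 m; N'_1 = 50·cos(-0.5°) − 8·2.800 = 27.6; c'Δl = 49.84; W sinα = -0.4
Slice 2: Δl = 1.9/cos17.6° = 1.993 m; N'_2 = 67·cos17.6° − 16·1.993 = 32.0; c'Δl = 35.48; W sinα = 20.3
Slice 3: Δl = 2.7/cos37.3° = 3.394 m; N'_3 = 72·cos37.3° − 12·3.394 = 16.5; c'Δl = 60.42; W sinα = 43.6
Σc'Δl = 145.7 kN/m; ΣN' = 76.1 kN/m; ΣW sinα = 63.5 kN/m
Resisting = 145.7 + 76.1·tan30.3° = 145.7 + 44.5 = 190.2 kN/m
FS = 190.2 / 63.5 = 2.998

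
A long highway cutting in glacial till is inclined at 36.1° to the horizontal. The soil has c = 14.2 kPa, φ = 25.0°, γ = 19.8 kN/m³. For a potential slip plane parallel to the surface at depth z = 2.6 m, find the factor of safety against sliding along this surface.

FS = 1.22

For an infinite slope with a slip plane parallel to the surface (no pore pressure): FS = [c + γz cos²β tanφ] / [γz sinβ cosβ].
γz = 19.8·2.6 = 51.48 kN/m²
Numerator = 14.2 + 51.48·cos²36.1°·tan25.0° = 14.2 + 51.48·0.6528·0.4663 = 29.872 kPa
Denominator = 51.48·sin36.1°·cos36.1° = 51.48·0.5892·0.8080 = 24.508 kPa
FS = 29.872 / 24.508 = 1.219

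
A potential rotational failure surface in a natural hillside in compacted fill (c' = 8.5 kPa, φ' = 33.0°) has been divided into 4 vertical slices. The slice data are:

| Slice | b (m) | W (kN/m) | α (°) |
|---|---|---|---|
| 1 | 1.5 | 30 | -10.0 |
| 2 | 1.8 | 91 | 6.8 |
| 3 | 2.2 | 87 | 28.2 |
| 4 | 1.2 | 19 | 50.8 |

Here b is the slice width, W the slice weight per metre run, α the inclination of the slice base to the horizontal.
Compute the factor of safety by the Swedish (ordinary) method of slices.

FS = 3.28

Ordinary method of slices: FS = Σ[c'·Δl_i + (W_i cosα_i)·tanφ'] / Σ W_i sinα_i, with Δl_i = b_i / cosα_i.
Slice 1: Δl = 1.5/cos(-10.0°) = 1.523 m; N'_1 = 30·cos(-10.0°) = 29.5; c'Δl = 12.95; W sinα = -5.2
Slice 2: Δl = 1.8/cos6.8° = 1.813 m; N'_2 = 91·cos6.8° = 90.4; c'Δl = 15.41; W sinα = 10.8
Slice 3: Δl = 2.2/cos28.2° = 2.496 m; N'_3 = 87·cos28.2° = 76.7; c'Δl = 21.22; W sinα = 41.1
Slice 4: Δl = 1.2/cos50.8° = 1.899 m; N'_4 = 19·cos50.8° = 12.0; c'Δl = 16.14; W sinα = 14.7
Σc'Δl = 65.7 kN/m; ΣN' = 208.6 kN/m; ΣW sinα = 61.4 kN/m
Resisting = 65.7 + 208.6·tan33.0° = 65.7 + 135.5 = 201.2 kN/m
FS = 201.2 / 61.4 = 3.276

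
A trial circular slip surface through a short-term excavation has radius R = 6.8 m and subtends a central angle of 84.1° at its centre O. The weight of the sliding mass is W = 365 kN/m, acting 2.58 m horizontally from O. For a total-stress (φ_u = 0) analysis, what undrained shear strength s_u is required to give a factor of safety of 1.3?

FS = s_u·L_a·R / (W·d), so s_u = FS·W·d / (L_a·R).
Arc length L_a = R·θ = 6.8·(84.1°·π/180) = 6.8·1.4678 = 9.98 m
s_u = 1.3·365·2.58 / (9.98·6.8) = 1224.2 / 67.87 = 18.04 kPa

s_u = 18.0 kPa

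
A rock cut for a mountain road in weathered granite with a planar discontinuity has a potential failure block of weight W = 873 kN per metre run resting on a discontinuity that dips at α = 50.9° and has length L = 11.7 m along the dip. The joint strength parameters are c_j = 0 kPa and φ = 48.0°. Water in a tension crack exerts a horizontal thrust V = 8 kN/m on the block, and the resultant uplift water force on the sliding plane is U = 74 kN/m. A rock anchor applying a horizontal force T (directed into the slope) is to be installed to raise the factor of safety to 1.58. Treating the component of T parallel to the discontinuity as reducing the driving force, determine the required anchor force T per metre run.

T = 299 kN/m

Resolving forces along and normal to the sliding plane, with the horizontal anchor force T adding T·sinα to the effective normal force and T·cosα acting up the plane against the driving force:
FS = [c_jL + (W cosα − U − V sinα + T sinα) tanφ] / [W sinα + V cosα − T cosα]
Without the anchor: N' = 470.4 kN/m, driving T_d = 682.5 kN/m, resisting R = 0·11.7 + 470.4·tan48.0° = 522.4 kN/m, FS = 0.77.
Setting FS = 1.58 and solving for T:
1.58·(682.5 − T cos50.9°) = 522.4 + T sin50.9°·tan48.0°
T·(sin50.9°·tan48.0° + 1.58·cos50.9°) = 1.58·682.5 − 522.4
T·(0.7760·1.1106 + 1.58·0.6307) = 1078.4 − 522.4 = 556.0
T·1.8584 = 556.0
T = 299.2 kN/m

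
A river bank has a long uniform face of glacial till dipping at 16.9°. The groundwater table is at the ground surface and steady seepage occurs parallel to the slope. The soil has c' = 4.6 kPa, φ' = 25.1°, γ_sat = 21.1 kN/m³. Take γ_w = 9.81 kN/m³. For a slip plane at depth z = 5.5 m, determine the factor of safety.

With seepage parallel to the slope and the water table at the surface, the effective normal stress on the slip plane uses the buoyant unit weight γ' = γ_sat − γ_w while the driving shear stress uses γ_sat:
FS = [c' + γ' z cos²β tanφ'] / [γ_sat z sinβ cosβ]
γ' = 21.1 − 9.81 = 11.29 kN/m³
Numerator = 4.6 + 11.29·5.5·cos²16.9°·tan25.1° = 4.6 + 11.29·5.5·0.9155·0.4684 = 31.229 kPa
Denominator = 21.1·5.5·sin16.9°·cos16.9° = 21.1·5.5·0.2907·0.9568 = 32.279 kPa
FS = 31.229 / 32.279 = 0.967

FS = 0.97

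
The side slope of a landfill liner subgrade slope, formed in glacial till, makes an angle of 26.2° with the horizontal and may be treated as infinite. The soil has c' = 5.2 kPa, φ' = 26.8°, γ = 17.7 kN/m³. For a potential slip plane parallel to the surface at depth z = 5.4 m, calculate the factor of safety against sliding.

For an infinite slope with a slip plane parallel to the surface (no pore pressure): FS = [c' + γz cos²β tanφ'] / [γz sinβ cosβ].
γz = 17.7·5.4 = 95.58 kN/m²
Numerator = 5.2 + 95.58·cos²26.2°·tan26.8° = 5.2 + 95.58·0.8051·0.5051 = 44.070 kPa
Denominator = 95.58·sin26.2°·cos26.2° = 95.58·0.4415·0.8973 = 37.864 kPa
FS = 44.070 / 37.864 = 1.164

FS = 1.16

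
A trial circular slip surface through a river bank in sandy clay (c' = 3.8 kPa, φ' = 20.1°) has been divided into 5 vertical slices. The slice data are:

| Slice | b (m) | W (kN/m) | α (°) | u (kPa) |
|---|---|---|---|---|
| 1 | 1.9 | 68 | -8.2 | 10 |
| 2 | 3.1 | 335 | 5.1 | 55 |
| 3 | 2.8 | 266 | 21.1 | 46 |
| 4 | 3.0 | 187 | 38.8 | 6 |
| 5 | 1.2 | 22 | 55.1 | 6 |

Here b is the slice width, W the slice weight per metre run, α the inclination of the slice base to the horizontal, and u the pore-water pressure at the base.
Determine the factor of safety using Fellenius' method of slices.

Ordinary method of slices: FS = Σ[c'·Δl_i + (W_i cosα_i − u_i·Δl_i)·tanφ'] / Σ W_i sinα_i, with Δl_i = b_i / cosα_i.
Slice 1: Δl = 1.9/cos(-8.2°) = 1.920 m; N'_1 = 68·cos(-8.2°) − 10·1.920 = 48.1; c'Δl = 7.29; W sinα = -9.7
Slice 2: Δl = 3.1/cos5.1° = 3.112 m; N'_2 = 335·cos5.1° − 55·3.112 = 162.5; c'Δl = 11.83; W sinα = 29.8
Slice 3: Δl = 2.8/cos21.1° = 3.001 m; N'_3 = 266·cos21.1° − 46·3.001 = 110.1; c'Δl = 11.40; W sinα = 95.8
Slice 4: Δl = 3.0/cos38.8° = 3.849 m; N'_4 = 187·cos38.8° − 6·3.849 = 122.6; c'Δl = 14.63; W sinα = 117.2
Slice 5: Δl = 1.2/cos55.1° = 2.097 m; N'_5 = 22·cos55.1° − 6·2.097 = 0.0; c'Δl = 7.97; W sinα = 18.0
Σc'Δl = 53.1 kN/m; ΣN' = 443.4 kN/m; ΣW sinα = 251.1 kN/m
Resisting = 53.1 + 443.4·tan20.1° = 53.1 + 162.2 = 215.4 kN/m
FS = 215.4 / 251.1 = 0.858

FS = 0.86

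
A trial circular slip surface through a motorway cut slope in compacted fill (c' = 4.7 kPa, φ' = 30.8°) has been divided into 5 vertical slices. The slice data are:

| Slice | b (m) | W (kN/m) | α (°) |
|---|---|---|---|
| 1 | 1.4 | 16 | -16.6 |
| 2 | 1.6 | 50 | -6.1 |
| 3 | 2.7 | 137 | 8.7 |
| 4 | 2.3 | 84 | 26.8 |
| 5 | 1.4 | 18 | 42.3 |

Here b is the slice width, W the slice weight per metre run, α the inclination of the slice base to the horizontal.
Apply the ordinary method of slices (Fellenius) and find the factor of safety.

FS = 3.62

Ordinary method of slices: FS = Σ[c'·Δl_i + (W_i cosα_i)·tanφ'] / Σ W_i sinα_i, with Δl_i = b_i / cosα_i.
Slice 1: Δl = 1.4/cos(-16.6°) = 1.461 m; N'_1 = 16·cos(-16.6°) = 15.3; c'Δl = 6.87; W sinα = -4.6
Slice 2: Δl = 1.6/cos(-6.1°) = 1.609 m; N'_2 = 50·cos(-6.1°) = 49.7; c'Δl = 7.56; W sinα = -5.3
Slice 3: Δl = 2.7/cos8.7° = 2.731 m; N'_3 = 137·cos8.7° = 135.4; c'Δl = 12.84; W sinα = 20.7
Slice 4: Δl = 2.3/cos26.8° = 2.577 m; N'_4 = 84·cos26.8° = 75.0; c'Δl = 12.11; W sinα = 37.9
Slice 5: Δl = 1.4/cos42.3° = 1.893 m; N'_5 = 18·cos42.3° = 13.3; c'Δl = 8.90; W sinα = 12.1
Σc'Δl = 48.3 kN/m; ΣN' = 288.8 kN/m; ΣW sinα = 60.8 kN/m
Resisting = 48.3 + 288.8·tan30.8° = 48.3 + 172.1 = 220.4 kN/m
FS = 220.4 / 60.8 = 3.624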